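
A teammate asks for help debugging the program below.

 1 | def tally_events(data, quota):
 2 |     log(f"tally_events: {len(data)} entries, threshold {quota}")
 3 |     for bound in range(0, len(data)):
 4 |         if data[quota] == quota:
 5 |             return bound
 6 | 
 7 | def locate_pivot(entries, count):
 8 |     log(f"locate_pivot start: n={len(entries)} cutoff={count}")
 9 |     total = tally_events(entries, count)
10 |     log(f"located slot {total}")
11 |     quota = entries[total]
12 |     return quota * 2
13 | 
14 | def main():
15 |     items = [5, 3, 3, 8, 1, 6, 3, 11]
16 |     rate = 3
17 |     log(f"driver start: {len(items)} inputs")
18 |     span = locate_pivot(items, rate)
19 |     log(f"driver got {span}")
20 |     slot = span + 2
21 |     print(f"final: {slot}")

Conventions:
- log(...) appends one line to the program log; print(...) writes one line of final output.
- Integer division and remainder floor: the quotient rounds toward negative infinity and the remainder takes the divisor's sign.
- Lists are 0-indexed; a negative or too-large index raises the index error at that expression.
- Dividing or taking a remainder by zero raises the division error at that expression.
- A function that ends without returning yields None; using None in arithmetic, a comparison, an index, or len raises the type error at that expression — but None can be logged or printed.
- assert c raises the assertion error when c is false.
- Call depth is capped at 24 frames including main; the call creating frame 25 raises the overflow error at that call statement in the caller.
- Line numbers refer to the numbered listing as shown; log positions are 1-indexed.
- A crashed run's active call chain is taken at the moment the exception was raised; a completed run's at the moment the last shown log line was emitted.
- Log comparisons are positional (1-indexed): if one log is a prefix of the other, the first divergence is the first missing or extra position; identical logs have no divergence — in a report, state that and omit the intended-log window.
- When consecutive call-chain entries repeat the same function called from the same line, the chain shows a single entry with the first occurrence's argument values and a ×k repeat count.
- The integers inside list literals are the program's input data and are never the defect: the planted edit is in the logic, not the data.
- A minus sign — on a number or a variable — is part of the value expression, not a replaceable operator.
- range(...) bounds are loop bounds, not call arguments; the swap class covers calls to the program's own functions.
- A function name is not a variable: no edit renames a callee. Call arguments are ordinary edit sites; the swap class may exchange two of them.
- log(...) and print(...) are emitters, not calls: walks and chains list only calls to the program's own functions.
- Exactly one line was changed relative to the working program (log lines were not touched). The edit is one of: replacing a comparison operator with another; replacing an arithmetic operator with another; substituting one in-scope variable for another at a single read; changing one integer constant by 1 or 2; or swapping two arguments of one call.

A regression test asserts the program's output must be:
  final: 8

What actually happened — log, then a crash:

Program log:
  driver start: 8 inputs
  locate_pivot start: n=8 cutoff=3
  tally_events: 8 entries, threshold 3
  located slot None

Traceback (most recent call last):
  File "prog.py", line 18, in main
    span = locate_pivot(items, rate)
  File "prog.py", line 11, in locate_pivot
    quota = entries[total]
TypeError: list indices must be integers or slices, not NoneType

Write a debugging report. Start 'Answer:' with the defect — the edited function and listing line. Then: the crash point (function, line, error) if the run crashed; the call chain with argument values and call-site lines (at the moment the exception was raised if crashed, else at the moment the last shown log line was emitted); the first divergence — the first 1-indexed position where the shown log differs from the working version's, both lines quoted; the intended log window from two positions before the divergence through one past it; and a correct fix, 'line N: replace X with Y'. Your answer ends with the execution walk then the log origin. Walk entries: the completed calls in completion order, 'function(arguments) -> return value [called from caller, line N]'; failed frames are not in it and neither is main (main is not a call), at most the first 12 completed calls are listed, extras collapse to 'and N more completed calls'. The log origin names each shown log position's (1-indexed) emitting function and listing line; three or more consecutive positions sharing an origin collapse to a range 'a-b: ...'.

Answer: the defect is in tally_events at line 4.
Key observation: At log position 4 the runs split — shown 'located slot None', but the working version logs 'located slot 1'.
Crash: locate_pivot, line 11, TypeError.
Call chain: main -> locate_pivot([5, 3, 3, 8, 1, 6, 3, 11], 3) (called at line 18).
First divergence: position 4; shown 'located slot None' vs intended 'located slot 1'.
Intended log window:
  2: locate_pivot start: n=8 cutoff=3
  3: tally_events: 8 entries, threshold 3
  4: located slot 1
  5: driver got 6
Execution walk:
  tally_events([5, 3, 3, 8, 1, 6, 3, 11], 3) -> None  [called from locate_pivot, line 9]
Origin of each log line:
  1: from main, line 17
  2: from locate_pivot, line 8
  3: from tally_events, line 2
  4: from locate_pivot, line 10
A correct fix: line 4: replace `data[quota]` with `data[bound]`.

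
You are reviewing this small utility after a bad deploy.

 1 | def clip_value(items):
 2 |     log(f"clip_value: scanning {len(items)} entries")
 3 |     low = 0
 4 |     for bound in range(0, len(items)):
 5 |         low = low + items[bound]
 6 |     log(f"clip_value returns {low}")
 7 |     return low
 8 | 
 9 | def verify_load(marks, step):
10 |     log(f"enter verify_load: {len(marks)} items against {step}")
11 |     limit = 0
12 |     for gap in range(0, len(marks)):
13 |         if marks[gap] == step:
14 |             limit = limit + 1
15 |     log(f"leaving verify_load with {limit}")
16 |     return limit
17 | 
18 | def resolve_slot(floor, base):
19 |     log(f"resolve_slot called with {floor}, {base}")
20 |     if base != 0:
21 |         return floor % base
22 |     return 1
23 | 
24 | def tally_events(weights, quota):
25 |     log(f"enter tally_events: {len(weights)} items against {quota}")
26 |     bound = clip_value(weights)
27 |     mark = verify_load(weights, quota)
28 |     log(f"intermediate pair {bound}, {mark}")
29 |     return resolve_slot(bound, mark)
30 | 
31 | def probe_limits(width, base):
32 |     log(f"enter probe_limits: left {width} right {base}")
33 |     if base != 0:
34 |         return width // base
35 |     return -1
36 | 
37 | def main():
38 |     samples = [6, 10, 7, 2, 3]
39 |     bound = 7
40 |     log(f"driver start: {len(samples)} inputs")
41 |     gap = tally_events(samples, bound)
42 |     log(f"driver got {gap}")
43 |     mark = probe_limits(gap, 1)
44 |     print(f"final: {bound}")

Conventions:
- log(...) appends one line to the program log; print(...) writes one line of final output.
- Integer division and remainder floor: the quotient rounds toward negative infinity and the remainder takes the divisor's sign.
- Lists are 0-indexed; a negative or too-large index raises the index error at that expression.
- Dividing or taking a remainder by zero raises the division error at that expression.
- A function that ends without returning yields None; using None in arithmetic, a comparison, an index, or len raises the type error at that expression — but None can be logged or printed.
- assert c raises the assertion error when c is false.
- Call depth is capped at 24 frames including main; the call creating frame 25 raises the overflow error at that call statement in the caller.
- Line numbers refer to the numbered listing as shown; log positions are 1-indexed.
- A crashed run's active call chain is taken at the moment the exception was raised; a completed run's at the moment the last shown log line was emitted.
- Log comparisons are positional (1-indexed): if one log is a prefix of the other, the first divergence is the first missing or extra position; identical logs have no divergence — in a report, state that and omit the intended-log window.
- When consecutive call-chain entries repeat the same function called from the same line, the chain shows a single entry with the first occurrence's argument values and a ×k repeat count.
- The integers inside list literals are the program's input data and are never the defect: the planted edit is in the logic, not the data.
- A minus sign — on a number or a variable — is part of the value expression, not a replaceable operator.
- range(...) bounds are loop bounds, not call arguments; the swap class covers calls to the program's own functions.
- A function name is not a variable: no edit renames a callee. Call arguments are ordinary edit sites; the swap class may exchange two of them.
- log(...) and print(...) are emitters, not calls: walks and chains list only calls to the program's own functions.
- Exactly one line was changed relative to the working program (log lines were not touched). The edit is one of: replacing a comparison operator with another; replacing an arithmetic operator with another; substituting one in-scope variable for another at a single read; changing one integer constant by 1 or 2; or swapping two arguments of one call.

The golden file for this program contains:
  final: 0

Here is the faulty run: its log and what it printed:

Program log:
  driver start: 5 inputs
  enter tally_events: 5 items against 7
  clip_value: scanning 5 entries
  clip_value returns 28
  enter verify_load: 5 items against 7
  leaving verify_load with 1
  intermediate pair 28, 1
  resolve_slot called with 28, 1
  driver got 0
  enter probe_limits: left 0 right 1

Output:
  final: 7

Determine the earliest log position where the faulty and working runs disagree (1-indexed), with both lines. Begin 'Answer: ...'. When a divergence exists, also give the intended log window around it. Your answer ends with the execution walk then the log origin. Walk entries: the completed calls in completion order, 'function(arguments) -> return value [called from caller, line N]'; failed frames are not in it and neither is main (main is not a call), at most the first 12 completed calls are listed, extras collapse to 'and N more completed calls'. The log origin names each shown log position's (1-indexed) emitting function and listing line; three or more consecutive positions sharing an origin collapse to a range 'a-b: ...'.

Answer: there is none — every log position agrees.
Execution walk:
  clip_value([6, 10, 7, 2, 3]) -> 28  [called from tally_events, line 26]
  verify_load([6, 10, 7, 2, 3], 7) -> 1  [called from tally_events, line 27]
  resolve_slot(28, 1) -> 0  [called from tally_events, line 29]
  tally_events([6, 10, 7, 2, 3], 7) -> 0  [called from main, line 41]
  probe_limits(0, 1) -> 0  [called from main, line 43]
Log origins:
  1: emitted by main (line 40)
  2: emitted by tally_events (line 25)
  3: emitted by clip_value (line 2)
  4: emitted by clip_value (line 6)
  5: emitted by verify_load (line 10)
  6: emitted by verify_load (line 15)
  7: emitted by tally_events (line 28)
  8: emitted by resolve_slot (line 19)
  9: emitted by main (line 42)
  10: emitted by probe_limits (line 32)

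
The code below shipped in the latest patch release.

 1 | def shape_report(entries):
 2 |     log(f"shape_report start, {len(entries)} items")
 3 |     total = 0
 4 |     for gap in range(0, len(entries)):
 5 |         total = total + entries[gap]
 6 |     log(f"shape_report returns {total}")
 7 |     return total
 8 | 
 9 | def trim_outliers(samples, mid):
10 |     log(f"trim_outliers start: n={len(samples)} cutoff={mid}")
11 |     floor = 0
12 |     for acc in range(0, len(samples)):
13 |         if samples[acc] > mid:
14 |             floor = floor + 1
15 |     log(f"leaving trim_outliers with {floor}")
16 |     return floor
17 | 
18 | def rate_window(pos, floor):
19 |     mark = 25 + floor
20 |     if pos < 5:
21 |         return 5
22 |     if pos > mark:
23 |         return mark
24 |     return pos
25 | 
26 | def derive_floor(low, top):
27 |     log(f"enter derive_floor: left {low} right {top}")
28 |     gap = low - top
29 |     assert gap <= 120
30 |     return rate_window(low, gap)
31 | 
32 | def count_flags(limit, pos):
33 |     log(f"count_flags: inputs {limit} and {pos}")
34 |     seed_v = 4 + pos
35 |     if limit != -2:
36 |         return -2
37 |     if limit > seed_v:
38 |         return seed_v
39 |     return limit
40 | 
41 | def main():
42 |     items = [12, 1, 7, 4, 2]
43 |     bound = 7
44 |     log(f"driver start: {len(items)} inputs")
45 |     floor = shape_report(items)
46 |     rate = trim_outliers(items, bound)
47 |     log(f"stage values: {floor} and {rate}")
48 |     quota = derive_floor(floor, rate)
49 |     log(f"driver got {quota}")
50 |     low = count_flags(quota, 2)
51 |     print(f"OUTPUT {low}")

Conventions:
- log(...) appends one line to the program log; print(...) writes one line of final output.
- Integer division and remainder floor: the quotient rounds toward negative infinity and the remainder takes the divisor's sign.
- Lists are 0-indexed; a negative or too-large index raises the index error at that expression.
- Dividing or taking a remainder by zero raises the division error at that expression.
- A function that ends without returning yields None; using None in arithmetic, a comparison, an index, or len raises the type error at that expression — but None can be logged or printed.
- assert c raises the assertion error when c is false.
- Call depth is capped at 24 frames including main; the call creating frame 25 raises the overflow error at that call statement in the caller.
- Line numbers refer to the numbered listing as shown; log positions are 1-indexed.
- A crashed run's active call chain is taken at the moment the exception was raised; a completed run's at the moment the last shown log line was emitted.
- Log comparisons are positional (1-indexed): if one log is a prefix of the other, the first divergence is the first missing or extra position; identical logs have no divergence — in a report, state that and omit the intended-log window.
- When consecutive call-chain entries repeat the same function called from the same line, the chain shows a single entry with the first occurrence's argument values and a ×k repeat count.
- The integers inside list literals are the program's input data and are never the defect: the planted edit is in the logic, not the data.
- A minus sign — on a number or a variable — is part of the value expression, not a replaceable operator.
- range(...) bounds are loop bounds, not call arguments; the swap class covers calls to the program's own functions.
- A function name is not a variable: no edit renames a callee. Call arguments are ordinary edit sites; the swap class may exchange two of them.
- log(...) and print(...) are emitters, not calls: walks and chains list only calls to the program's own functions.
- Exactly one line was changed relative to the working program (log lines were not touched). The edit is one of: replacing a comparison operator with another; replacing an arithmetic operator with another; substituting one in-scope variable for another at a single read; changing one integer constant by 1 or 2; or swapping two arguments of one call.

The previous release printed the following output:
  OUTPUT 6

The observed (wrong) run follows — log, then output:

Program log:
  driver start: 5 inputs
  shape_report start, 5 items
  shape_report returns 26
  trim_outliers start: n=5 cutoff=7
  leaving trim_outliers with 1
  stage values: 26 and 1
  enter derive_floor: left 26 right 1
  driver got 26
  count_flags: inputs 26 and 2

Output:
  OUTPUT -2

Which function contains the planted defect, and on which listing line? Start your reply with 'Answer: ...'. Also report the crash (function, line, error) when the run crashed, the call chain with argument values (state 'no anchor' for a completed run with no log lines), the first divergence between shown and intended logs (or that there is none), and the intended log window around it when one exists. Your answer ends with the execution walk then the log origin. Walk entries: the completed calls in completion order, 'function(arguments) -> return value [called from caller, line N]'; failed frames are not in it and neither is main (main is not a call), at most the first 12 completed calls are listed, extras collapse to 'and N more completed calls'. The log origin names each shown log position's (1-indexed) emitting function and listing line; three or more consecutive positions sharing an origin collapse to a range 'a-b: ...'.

Answer: the defect is in count_flags at line 35.
The tell: Nothing in the log betrays the bug — only the output does.
Call chain: main -> count_flags(26, 2) (called at line 50).
First divergence: there is none — every log position agrees.
Execution walk:
  shape_report([12, 1, 7, 4, 2]) -> 26  [called from main, line 45]
  trim_outliers([12, 1, 7, 4, 2], 7) -> 1  [called from main, line 46]
  rate_window(26, 25) -> 26  [called from derive_floor, line 30]
  derive_floor(26, 1) -> 26  [called from main, line 48]
  count_flags(26, 2) -> -2  [called from main, line 50]
Log origins:
  1: logged in main at line 44
  2: logged in shape_report at line 2
  3: logged in shape_report at line 6
  4: logged in trim_outliers at line 10
  5: logged in trim_outliers at line 15
  6: logged in main at line 47
  7: logged in derive_floor at line 27
  8: logged in main at line 49
  9: logged in count_flags at line 33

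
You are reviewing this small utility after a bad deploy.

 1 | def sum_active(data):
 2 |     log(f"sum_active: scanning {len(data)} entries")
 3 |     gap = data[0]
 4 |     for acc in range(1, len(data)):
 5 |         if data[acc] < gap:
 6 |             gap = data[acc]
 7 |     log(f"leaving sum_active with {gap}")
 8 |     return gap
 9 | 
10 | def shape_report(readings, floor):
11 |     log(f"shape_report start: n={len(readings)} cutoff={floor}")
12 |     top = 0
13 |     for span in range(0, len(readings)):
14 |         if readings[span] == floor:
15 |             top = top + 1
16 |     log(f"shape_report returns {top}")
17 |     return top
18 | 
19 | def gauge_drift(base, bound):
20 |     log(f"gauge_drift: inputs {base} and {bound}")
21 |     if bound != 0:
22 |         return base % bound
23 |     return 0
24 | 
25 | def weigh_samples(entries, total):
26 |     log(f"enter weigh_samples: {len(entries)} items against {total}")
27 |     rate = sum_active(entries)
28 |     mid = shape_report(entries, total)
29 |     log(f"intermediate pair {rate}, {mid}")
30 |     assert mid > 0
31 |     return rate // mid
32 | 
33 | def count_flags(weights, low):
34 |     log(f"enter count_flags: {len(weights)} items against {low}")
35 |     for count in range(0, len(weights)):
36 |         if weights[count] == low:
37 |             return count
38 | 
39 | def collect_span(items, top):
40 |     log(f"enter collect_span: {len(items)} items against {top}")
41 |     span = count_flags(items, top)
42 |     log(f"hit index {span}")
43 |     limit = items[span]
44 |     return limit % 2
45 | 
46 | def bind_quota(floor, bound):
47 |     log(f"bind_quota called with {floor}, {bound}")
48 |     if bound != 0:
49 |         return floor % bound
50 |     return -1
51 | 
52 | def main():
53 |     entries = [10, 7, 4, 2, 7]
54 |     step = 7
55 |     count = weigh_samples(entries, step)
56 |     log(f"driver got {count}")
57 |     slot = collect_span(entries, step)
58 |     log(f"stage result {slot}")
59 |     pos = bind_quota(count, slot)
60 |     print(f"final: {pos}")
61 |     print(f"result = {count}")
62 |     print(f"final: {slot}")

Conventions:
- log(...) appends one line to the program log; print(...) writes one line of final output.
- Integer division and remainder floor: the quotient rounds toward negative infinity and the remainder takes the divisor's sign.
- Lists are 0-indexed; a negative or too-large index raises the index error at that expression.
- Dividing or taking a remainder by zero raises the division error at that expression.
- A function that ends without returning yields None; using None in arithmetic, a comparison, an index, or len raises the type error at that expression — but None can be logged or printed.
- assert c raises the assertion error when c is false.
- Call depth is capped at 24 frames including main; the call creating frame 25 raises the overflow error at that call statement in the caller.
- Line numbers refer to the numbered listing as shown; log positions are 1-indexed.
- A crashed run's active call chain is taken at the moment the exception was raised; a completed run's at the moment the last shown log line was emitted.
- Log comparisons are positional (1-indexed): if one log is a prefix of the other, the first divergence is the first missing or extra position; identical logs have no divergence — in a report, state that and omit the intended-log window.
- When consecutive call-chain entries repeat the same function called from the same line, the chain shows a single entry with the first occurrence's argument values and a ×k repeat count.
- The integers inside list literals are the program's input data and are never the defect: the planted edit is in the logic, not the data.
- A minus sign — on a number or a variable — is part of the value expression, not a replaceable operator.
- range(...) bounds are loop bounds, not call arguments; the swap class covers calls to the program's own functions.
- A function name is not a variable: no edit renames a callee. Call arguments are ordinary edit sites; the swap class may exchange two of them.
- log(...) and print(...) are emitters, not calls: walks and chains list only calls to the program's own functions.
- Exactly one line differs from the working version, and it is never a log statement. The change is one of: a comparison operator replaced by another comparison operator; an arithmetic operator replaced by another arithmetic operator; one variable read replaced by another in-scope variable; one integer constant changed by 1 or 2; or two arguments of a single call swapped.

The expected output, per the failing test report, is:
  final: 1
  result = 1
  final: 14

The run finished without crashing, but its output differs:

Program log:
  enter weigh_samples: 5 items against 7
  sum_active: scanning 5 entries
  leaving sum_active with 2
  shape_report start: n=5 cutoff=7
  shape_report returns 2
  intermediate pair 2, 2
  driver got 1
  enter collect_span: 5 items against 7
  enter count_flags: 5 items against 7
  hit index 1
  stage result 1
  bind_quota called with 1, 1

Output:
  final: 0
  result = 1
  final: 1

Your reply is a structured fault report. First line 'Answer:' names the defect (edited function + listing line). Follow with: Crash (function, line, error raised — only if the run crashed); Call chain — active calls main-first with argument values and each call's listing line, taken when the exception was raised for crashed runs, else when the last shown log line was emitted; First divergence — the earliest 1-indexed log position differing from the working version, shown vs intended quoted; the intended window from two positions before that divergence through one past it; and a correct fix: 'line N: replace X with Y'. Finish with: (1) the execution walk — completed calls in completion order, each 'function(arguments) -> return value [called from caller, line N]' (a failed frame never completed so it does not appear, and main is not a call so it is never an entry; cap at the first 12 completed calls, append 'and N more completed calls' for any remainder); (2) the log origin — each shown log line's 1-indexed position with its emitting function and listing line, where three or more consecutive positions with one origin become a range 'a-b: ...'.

Answer: the defect is in collect_span at line 44.
Core observation: Position 11 is the first bad log line: 'stage result 1' should read 'stage result 14'.
Call chain: main -> bind_quota(1, 1) (called at line 59).
First divergence: at position 11 the run shows 'stage result 1' where the working version logs 'stage result 14'.
Intended log window:
  9: enter count_flags: 5 items against 7
  10: hit index 1
  11: stage result 14
  12: bind_quota called with 1, 14
Execution walk:
  sum_active([10, 7, 4, 2, 7]) -> 2  [called from weigh_samples, line 27]
  shape_report([10, 7, 4, 2, 7], 7) -> 2  [called from weigh_samples, line 28]
  weigh_samples([10, 7, 4, 2, 7], 7) -> 1  [called from main, line 55]
  count_flags([10, 7, 4, 2, 7], 7) -> 1  [called from collect_span, line 41]
  collect_span([10, 7, 4, 2, 7], 7) -> 1  [called from main, line 57]
  bind_quota(1, 1) -> 0  [called from main, line 59]
Log origins:
  1: from weigh_samples, line 26
  2: from sum_active, line 2
  3: from sum_active, line 7
  4: from shape_report, line 11
  5: from shape_report, line 16
  6: from weigh_samples, line 29
  7: from main, line 56
  8: from collect_span, line 40
  9: from count_flags, line 34
  10: from collect_span, line 42
  11: from main, line 58
  12: from bind_quota, line 47
A correct fix: line 44: replace `%` with `*`.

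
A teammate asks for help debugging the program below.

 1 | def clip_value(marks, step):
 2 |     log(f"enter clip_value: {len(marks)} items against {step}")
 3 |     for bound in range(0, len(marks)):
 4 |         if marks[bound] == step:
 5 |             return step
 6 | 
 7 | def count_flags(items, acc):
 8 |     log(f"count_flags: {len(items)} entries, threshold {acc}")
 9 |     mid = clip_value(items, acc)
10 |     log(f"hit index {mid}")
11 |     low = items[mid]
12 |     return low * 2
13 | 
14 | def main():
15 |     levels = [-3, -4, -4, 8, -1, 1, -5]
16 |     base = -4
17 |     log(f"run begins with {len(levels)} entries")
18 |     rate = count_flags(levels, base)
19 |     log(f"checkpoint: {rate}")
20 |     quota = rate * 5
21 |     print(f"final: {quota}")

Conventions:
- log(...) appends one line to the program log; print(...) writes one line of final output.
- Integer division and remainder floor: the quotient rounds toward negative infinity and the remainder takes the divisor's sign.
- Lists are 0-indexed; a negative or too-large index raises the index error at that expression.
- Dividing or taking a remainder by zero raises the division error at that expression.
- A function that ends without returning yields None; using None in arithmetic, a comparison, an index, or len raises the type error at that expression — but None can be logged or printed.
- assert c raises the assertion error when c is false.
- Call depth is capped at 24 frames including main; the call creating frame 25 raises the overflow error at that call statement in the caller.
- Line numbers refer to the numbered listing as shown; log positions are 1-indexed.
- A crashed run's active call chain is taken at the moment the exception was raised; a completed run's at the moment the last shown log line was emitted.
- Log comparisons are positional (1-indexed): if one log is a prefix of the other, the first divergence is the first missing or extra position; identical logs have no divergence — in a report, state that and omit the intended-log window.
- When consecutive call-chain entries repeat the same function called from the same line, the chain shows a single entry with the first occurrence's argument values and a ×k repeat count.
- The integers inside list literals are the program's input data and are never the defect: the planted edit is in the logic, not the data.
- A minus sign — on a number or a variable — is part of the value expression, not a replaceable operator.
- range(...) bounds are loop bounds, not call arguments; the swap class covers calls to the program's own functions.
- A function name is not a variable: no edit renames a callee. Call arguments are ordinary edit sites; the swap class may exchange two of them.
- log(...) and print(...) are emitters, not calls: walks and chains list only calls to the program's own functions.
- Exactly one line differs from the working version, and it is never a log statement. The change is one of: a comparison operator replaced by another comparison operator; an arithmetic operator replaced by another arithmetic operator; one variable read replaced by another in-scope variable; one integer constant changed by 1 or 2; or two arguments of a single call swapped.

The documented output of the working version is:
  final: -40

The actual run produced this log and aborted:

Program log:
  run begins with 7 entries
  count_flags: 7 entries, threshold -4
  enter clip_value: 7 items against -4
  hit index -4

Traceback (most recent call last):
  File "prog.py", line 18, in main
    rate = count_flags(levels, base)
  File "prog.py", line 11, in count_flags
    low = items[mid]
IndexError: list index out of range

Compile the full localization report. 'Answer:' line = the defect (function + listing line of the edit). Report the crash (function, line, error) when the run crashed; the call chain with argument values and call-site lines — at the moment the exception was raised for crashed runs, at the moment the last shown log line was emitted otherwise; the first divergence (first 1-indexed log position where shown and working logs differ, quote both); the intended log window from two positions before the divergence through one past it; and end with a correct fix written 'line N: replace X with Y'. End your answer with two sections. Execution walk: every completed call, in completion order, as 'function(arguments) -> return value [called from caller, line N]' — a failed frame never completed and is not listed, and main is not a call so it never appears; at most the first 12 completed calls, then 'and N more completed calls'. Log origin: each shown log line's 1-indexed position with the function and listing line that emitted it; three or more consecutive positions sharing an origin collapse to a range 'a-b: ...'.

Answer: the defect is in clip_value at line 5.
Key fact: Position 4 is the first bad log line: 'hit index -4' should read 'hit index 1'.
Crash: count_flags, line 11, IndexError.
Call chain: main -> count_flags([-3, -4, -4, 8, -1, 1, -5], -4) (called at line 18).
First divergence: position 4; shown 'hit index -4' vs intended 'hit index 1'.
Intended log window:
  2: count_flags: 7 entries, threshold -4
  3: enter clip_value: 7 items against -4
  4: hit index 1
  5: checkpoint: -8
Execution walk:
  clip_value([-3, -4, -4, 8, -1, 1, -5], -4) -> -4  [called from count_flags, line 9]
Origin of each log line:
  1 — main, line 17
  2 — count_flags, line 8
  3 — clip_value, line 2
  4 — count_flags, line 10
A correct fix: line 5: replace `step` with `bound`.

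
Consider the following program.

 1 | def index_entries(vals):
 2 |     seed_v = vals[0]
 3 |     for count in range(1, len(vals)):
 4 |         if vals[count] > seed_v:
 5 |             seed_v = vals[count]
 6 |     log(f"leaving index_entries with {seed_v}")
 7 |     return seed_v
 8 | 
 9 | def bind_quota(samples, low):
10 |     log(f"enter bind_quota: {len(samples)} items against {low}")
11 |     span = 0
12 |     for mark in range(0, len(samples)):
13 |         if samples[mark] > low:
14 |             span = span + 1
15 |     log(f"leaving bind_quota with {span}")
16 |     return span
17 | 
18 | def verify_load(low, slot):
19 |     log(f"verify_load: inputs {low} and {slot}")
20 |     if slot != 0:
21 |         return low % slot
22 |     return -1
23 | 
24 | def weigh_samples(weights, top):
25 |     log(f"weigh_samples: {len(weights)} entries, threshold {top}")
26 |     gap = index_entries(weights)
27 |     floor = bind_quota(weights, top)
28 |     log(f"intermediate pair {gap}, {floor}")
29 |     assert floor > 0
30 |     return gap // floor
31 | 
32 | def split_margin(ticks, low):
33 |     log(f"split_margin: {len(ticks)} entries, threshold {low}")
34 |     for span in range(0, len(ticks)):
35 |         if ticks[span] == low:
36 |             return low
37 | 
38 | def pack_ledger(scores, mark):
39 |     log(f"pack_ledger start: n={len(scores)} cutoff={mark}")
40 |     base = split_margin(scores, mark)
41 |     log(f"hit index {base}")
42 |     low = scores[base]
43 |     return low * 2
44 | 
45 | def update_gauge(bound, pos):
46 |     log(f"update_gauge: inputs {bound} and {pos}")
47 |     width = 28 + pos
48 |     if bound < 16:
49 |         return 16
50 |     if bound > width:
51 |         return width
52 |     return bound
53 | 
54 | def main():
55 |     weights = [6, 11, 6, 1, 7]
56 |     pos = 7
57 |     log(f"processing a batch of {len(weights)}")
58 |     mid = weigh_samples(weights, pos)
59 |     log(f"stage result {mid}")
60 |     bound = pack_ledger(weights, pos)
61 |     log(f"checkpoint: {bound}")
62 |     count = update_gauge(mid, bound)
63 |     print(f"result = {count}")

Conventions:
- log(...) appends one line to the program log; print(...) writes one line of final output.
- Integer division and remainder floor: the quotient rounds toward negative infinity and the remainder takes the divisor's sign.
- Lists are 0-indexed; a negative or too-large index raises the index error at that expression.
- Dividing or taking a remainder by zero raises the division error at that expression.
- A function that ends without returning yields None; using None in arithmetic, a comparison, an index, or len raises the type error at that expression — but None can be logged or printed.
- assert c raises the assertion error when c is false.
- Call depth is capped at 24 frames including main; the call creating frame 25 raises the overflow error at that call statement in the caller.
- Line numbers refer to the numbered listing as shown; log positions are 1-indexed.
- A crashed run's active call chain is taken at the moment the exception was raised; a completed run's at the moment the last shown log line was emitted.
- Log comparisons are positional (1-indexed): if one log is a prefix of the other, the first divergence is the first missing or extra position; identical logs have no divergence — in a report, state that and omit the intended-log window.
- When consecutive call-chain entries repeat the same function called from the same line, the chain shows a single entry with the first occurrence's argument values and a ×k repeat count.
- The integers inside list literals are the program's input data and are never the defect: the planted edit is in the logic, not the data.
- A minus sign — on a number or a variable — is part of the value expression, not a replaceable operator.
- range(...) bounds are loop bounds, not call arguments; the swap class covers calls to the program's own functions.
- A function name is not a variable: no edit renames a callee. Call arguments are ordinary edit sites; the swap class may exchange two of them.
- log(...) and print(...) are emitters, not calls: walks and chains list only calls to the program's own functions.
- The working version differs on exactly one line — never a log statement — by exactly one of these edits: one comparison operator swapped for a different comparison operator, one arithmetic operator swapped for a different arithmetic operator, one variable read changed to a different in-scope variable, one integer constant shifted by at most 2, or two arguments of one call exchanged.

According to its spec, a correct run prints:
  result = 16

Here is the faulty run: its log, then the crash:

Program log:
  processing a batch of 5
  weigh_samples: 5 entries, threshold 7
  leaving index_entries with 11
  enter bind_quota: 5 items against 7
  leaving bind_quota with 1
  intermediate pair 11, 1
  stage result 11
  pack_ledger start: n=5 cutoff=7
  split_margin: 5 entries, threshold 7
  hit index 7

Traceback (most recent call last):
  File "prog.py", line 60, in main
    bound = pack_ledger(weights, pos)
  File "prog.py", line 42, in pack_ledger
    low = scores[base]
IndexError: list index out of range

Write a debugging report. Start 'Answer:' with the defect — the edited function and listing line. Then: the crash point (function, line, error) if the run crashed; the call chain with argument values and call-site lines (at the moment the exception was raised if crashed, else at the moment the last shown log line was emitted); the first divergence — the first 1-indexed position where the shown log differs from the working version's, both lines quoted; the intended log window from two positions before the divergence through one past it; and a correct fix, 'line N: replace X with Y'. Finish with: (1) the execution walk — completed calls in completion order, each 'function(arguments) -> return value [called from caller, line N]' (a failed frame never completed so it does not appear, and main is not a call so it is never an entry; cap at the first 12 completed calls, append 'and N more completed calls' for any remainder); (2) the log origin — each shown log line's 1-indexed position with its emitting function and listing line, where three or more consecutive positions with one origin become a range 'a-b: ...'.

Answer: the defect is in split_margin at line 36.
Key observation: At log position 10 the runs split — shown 'hit index 7', but the working version logs 'hit index 4'.
Crash: pack_ledger, line 42, IndexError.
Call chain: main -> pack_ledger([6, 11, 6, 1, 7], 7) (called at line 60).
First divergence: at position 10 the run shows 'hit index 7' where the working version logs 'hit index 4'.
Intended log window:
  8: pack_ledger start: n=5 cutoff=7
  9: split_margin: 5 entries, threshold 7
  10: hit index 4
  11: checkpoint: 14
Execution walk:
  index_entries([6, 11, 6, 1, 7]) -> 11  [called from weigh_samples, line 26]
  bind_quota([6, 11, 6, 1, 7], 7) -> 1  [called from weigh_samples, line 27]
  weigh_samples([6, 11, 6, 1, 7], 7) -> 11  [called from main, line 58]
  split_margin([6, 11, 6, 1, 7], 7) -> 7  [called from pack_ledger, line 40]
Log line origins:
  1: from main, line 57
  2: from weigh_samples, line 25
  3: from index_entries, line 6
  4: from bind_quota, line 10
  5: from bind_quota, line 15
  6: from weigh_samples, line 28
  7: from main, line 59
  8: from pack_ledger, line 39
  9: from split_margin, line 33
  10: from pack_ledger, line 41
A correct fix: line 36: replace `low` with `span`.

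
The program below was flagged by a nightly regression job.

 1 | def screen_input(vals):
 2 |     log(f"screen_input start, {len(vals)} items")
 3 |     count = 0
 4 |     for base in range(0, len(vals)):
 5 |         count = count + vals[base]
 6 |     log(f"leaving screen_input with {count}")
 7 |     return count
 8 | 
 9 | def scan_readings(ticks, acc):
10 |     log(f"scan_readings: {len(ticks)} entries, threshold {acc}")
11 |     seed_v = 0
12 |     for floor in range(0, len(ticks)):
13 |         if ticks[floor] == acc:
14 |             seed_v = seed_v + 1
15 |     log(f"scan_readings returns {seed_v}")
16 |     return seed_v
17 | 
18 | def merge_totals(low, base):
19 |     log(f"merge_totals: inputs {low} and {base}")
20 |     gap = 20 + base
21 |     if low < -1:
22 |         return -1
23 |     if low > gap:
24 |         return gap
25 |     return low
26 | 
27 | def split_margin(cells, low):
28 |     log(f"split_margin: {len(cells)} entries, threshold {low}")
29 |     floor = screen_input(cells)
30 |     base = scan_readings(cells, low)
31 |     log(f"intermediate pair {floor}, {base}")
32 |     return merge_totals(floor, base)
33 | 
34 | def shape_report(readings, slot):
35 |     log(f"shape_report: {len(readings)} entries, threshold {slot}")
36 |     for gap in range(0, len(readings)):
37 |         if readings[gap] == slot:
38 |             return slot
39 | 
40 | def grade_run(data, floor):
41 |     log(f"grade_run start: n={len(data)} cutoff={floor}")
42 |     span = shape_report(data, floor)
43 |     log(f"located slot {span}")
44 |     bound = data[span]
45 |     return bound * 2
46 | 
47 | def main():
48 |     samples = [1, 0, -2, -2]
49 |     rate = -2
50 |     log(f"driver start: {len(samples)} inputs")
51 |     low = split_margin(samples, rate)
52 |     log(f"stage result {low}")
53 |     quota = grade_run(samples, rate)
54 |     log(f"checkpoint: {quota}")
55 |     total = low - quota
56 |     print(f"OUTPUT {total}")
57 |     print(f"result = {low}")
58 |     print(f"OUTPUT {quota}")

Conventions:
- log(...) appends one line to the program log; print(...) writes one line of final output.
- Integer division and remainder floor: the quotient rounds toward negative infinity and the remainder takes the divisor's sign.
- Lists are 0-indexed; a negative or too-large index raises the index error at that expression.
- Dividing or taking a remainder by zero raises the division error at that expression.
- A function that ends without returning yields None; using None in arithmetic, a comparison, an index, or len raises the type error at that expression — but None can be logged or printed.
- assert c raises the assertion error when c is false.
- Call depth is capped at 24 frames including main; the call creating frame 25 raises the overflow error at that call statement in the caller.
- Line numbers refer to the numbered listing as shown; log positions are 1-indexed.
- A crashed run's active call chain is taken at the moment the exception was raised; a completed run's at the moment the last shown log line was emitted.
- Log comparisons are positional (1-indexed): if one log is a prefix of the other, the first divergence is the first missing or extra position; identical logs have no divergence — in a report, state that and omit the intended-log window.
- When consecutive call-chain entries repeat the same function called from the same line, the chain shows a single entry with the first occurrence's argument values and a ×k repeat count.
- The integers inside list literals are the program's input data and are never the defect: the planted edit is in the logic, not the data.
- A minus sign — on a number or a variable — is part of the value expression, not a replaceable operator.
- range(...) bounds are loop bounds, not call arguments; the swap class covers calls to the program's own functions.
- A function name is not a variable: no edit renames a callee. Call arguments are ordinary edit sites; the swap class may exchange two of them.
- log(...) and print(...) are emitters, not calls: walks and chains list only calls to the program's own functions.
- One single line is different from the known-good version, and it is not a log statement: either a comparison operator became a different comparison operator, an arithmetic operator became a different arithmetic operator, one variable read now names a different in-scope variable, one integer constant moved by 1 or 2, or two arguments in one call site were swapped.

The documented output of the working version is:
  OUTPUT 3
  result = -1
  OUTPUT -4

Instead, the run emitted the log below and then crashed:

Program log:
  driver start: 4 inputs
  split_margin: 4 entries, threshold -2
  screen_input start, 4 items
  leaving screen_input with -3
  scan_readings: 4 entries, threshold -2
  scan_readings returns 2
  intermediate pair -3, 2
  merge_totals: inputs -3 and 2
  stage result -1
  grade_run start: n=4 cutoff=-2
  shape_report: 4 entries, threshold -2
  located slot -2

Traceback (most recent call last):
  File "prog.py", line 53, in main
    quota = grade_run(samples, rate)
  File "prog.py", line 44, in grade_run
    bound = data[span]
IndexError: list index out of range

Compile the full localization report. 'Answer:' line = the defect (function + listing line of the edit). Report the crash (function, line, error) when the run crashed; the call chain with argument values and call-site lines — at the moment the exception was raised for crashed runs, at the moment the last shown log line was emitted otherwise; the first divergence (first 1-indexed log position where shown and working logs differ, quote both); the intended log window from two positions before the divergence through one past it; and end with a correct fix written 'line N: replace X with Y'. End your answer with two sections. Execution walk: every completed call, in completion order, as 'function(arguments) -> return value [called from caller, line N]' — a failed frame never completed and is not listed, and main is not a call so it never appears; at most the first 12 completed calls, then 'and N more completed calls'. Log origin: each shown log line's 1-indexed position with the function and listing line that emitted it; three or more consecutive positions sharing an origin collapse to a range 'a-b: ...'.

Answer: the defect is in shape_report at line 38.
Key fact: Log line 12 is where behavior first shows: 'located slot -2' appears instead of 'located slot 2'.
Crash: grade_run, line 44, IndexError.
Call chain: main -> grade_run([1, 0, -2, -2], -2) (called at line 53).
First divergence: position 12; shown 'located slot -2' vs intended 'located slot 2'.
Intended log window:
  10: grade_run start: n=4 cutoff=-2
  11: shape_report: 4 entries, threshold -2
  12: located slot 2
  13: checkpoint: -4
Execution walk:
  screen_input([1, 0, -2, -2]) -> -3  [called from split_margin, line 29]
  scan_readings([1, 0, -2, -2], -2) -> 2  [called from split_margin, line 30]
  merge_totals(-3, 2) -> -1  [called from split_margin, line 32]
  split_margin([1, 0, -2, -2], -2) -> -1  [called from main, line 51]
  shape_report([1, 0, -2, -2], -2) -> -2  [called from grade_run, line 42]
Log line origins:
  1 — main, line 50
  2 — split_margin, line 28
  3 — screen_input, line 2
  4 — screen_input, line 6
  5 — scan_readings, line 10
  6 — scan_readings, line 15
  7 — split_margin, line 31
  8 — merge_totals, line 19
  9 — main, line 52
  10 — grade_run, line 41
  11 — shape_report, line 35
  12 — grade_run, line 43
A correct fix: line 38: replace `slot` with `gap`.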